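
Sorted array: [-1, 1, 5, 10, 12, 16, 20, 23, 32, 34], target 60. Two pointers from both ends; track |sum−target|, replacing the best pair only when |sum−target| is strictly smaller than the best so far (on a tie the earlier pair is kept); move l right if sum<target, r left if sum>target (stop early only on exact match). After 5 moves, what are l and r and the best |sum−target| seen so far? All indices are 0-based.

[0,9] -1+34=33 d=27 * → l++
[1,9] 1+34=35 d=25 * → l++
[2,9] 5+34=39 d=21 * → l++
[3,9] 10+34=44 d=16 * → l++
[4,9] 12+34=46 d=14 * → l++

l=5, r=9, best |Δ|=14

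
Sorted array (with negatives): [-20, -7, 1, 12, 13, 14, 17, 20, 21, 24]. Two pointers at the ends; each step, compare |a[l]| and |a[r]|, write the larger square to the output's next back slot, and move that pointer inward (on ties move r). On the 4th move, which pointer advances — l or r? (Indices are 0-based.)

[0,9] |-20|<=|24| out[9]=576 → r--
[0,8] |-20|<=|21| out[8]=441 → r--
[0,7] |-20|<=|20| out[7]=400 → r--
[0,6] |-20|>|17| out[6]=400 → l++

l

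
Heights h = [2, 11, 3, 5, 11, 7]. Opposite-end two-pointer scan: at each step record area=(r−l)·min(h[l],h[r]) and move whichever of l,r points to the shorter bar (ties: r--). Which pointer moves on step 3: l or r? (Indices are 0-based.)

[0,5] min(2,7)*5=10 best=10 * → l++
[1,5] min(11,7)*4=28 best=28 * → r--
[1,4] min(11,11)*3=33 best=33 * → r--

r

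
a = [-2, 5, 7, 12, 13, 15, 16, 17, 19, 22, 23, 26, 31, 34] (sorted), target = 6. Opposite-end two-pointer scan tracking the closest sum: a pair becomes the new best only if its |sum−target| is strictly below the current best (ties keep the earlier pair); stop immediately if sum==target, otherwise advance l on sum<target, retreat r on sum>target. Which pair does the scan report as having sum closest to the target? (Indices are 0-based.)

l=0 r=13: -2+34=32 d=26 *, r--
l=0 r=12: -2+31=29 d=23 *, r--
l=0 r=11: -2+26=24 d=18 *, r--
l=0 r=10: -2+23=21 d=15 *, r--
l=0 r=9: -2+22=20 d=14 *, r--
l=0 r=8: -2+19=17 d=11 *, r--
l=0 r=7: -2+17=15 d=9 *, r--
l=0 r=6: -2+16=14 d=8 *, r--
l=0 r=5: -2+15=13 d=7 *, r--
l=0 r=4: -2+13=11 d=5 *, r--
l=0 r=3: -2+12=10 d=4 *, r--
l=0 r=2: -2+7=5 d=1 *, l++
l=1 r=2: 5+7=12 d=6, r--

pair (-2, 7) with sum 5 (|Δ|=1)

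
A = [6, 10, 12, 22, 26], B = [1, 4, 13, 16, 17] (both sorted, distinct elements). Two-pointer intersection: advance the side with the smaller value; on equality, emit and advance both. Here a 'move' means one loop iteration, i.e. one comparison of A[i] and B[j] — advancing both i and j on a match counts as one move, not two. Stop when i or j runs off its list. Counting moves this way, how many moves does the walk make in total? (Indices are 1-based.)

[i=1,j=1] 6>1 → j++
[i=1,j=2] 6>4 → j++
[i=1,j=3] 6<13 → i++
[i=2,j=3] 10<13 → i++
[i=3,j=3] 12<13 → i++
[i=4,j=3] 22>13 → j++
[i=4,j=4] 22>16 → j++
[i=4,j=5] 22>17 → j++

8 moves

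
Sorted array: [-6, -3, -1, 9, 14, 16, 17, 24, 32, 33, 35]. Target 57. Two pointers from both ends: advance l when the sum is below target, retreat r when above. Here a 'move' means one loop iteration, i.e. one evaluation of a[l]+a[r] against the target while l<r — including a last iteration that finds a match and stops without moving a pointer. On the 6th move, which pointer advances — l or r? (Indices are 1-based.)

[1,11] -6+35=29 <57 → l++
[2,11] -3+35=32 <57 → l++
[3,11] -1+35=34 <57 → l++
[4,11] 9+35=44 <57 → l++
[5,11] 14+35=49 <57 → l++
[6,11] 16+35=51 <57 → l++

l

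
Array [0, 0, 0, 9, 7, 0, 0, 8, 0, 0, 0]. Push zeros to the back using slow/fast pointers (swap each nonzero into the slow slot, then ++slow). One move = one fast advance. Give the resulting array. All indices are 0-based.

[9, 7, 8, 0, 0, 0, 0, 0, 0, 0, 0]

slow=0 fast=0: a[fast]=0, fast++
slow=0 fast=1: a[fast]=0, fast++
slow=0 fast=2: a[fast]=0, fast++
slow=0 fast=3: a[fast]=9≠0 swap→a[0]=9, slow++,fast++
slow=1 fast=4: a[fast]=7≠0 swap→a[1]=7, slow++,fast++
slow=2 fast=5: a[fast]=0, fast++
slow=2 fast=6: a[fast]=0, fast++
slow=2 fast=7: a[fast]=8≠0 swap→a[2]=8, slow++,fast++
slow=3 fast=8: a[fast]=0, fast++
slow=3 fast=9: a[fast]=0, fast++
slow=3 fast=10: a[fast]=0, fast++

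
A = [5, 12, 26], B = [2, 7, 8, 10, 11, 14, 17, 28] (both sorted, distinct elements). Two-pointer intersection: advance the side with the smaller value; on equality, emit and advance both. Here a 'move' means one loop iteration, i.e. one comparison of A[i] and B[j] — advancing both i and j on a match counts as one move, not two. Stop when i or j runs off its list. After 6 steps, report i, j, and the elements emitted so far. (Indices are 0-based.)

i=1, j=5, emitted=[]

[i=0,j=0] 5>2 → j++
[i=0,j=1] 5<7 → i++
[i=1,j=1] 12>7 → j++
[i=1,j=2] 12>8 → j++
[i=1,j=3] 12>10 → j++
[i=1,j=4] 12>11 → j++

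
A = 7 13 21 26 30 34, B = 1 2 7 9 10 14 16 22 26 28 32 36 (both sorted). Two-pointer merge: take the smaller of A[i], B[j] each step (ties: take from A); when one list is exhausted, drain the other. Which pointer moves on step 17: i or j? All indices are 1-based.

i

i=1 j=1: A[i]=7>B[j]=1 take 1, j++
i=1 j=2: A[i]=7>B[j]=2 take 2, j++
i=1 j=3: A[i]=7<=B[j]=7 take 7, i++
i=2 j=3: A[i]=13>B[j]=7 take 7, j++
i=2 j=4: A[i]=13>B[j]=9 take 9, j++
i=2 j=5: A[i]=13>B[j]=10 take 10, j++
i=2 j=6: A[i]=13<=B[j]=14 take 13, i++
i=3 j=6: A[i]=21>B[j]=14 take 14, j++
i=3 j=7: A[i]=21>B[j]=16 take 16, j++
i=3 j=8: A[i]=21<=B[j]=22 take 21, i++
i=4 j=8: A[i]=26>B[j]=22 take 22, j++
i=4 j=9: A[i]=26<=B[j]=26 take 26, i++
i=5 j=9: A[i]=30>B[j]=26 take 26, j++
i=5 j=10: A[i]=30>B[j]=28 take 28, j++
i=5 j=11: A[i]=30<=B[j]=32 take 30, i++
i=6 j=11: A[i]=34>B[j]=32 take 32, j++
i=6 j=12: A[i]=34<=B[j]=36 take 34, i++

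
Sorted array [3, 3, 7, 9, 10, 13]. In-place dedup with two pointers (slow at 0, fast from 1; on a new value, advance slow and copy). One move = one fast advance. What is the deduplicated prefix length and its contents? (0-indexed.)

length 5; prefix = [3, 7, 9, 10, 13]

(s=0,f=1) a[fast]=3=a[slow] dup → fast++
(s=0,f=2) a[fast]=7≠a[slow]=3 write a[1]=7 → slow++,fast++
(s=1,f=3) a[fast]=9≠a[slow]=7 write a[2]=9 → slow++,fast++
(s=2,f=4) a[fast]=10≠a[slow]=9 write a[3]=10 → slow++,fast++
(s=3,f=5) a[fast]=13≠a[slow]=10 write a[4]=13 → slow++,fast++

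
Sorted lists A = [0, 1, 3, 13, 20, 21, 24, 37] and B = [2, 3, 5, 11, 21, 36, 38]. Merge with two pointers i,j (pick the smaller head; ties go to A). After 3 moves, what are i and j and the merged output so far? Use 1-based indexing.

i=3, j=2, merged so far=[0, 1, 2]

i=1 j=1: A[i]=0<=B[j]=2 take 0, i++
i=2 j=1: A[i]=1<=B[j]=2 take 1, i++
i=3 j=1: A[i]=3>B[j]=2 take 2, j++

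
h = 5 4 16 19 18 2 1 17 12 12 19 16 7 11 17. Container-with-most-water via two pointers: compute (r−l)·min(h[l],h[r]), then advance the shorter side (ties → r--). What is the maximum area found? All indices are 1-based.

[1,15] min(5,17)*14=70 best=70 * → l++
[2,15] min(4,17)*13=52 best=70 → l++
[3,15] min(16,17)*12=192 best=192 * → l++
[4,15] min(19,17)*11=187 best=192 → r--
[4,14] min(19,11)*10=110 best=192 → r--
[4,13] min(19,7)*9=63 best=192 → r--
[4,12] min(19,16)*8=128 best=192 → r--
[4,11] min(19,19)*7=133 best=192 → r--
[4,10] min(19,12)*6=72 best=192 → r--
[4,9] min(19,12)*5=60 best=192 → r--
[4,8] min(19,17)*4=68 best=192 → r--
[4,7] min(19,1)*3=3 best=192 → r--
[4,6] min(19,2)*2=4 best=192 → r--
[4,5] min(19,18)*1=18 best=192 → r--

max area = 192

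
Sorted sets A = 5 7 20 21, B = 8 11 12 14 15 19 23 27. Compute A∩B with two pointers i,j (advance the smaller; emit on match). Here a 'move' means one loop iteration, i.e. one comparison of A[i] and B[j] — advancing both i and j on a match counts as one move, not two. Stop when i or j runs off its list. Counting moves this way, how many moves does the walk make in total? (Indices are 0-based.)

10 moves

i=0 j=0: 5<8, i++
i=1 j=0: 7<8, i++
i=2 j=0: 20>8, j++
i=2 j=1: 20>11, j++
i=2 j=2: 20>12, j++
i=2 j=3: 20>14, j++
i=2 j=4: 20>15, j++
i=2 j=5: 20>19, j++
i=2 j=6: 20<23, i++
i=3 j=6: 21<23, i++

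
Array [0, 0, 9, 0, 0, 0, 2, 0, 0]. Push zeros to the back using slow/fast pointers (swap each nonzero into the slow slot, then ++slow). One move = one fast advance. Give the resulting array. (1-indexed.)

slow=1 fast=1: a[fast]=0, fast++
slow=1 fast=2: a[fast]=0, fast++
slow=1 fast=3: a[fast]=9≠0 swap→a[1]=9, slow++,fast++
slow=2 fast=4: a[fast]=0, fast++
slow=2 fast=5: a[fast]=0, fast++
slow=2 fast=6: a[fast]=0, fast++
slow=2 fast=7: a[fast]=2≠0 swap→a[2]=2, slow++,fast++
slow=3 fast=8: a[fast]=0, fast++
slow=3 fast=9: a[fast]=0, fast++

[9, 2, 0, 0, 0, 0, 0, 0, 0]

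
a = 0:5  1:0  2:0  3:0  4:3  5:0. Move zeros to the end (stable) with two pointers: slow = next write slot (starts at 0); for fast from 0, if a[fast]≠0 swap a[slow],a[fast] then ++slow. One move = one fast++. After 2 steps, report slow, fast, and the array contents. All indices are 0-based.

slow=1, fast=2, a=[5, 0, 0, 0, 3, 0]

slow=0 fast=0: a[fast]=5≠0 swap→a[0]=5, slow++,fast++
slow=1 fast=1: a[fast]=0, fast++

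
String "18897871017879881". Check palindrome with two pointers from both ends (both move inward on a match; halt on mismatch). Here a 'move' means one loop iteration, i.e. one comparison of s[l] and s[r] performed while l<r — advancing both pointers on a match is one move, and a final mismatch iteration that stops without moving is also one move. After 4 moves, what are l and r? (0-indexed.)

l=4, r=12

l=0 r=16: '1'=='1', l++,r--
l=1 r=15: '8'=='8', l++,r--
l=2 r=14: '8'=='8', l++,r--
l=3 r=13: '9'=='9', l++,r--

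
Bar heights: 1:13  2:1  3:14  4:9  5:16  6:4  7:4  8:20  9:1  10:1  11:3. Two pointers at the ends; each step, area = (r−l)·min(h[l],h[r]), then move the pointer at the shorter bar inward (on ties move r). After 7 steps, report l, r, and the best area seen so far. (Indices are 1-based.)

l=5, r=8, best area=91

[1,11] min(13,3)*10=30 best=30 * → r--
[1,10] min(13,1)*9=9 best=30 → r--
[1,9] min(13,1)*8=8 best=30 → r--
[1,8] min(13,20)*7=91 best=91 * → l++
[2,8] min(1,20)*6=6 best=91 → l++
[3,8] min(14,20)*5=70 best=91 → l++
[4,8] min(9,20)*4=36 best=91 → l++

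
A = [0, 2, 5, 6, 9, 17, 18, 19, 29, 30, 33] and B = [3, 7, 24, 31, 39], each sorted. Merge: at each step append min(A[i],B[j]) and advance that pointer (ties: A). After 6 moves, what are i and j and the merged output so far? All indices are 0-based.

[i=0,j=0] A[i]=0<=B[j]=3 take 0 → i++
[i=1,j=0] A[i]=2<=B[j]=3 take 2 → i++
[i=2,j=0] A[i]=5>B[j]=3 take 3 → j++
[i=2,j=1] A[i]=5<=B[j]=7 take 5 → i++
[i=3,j=1] A[i]=6<=B[j]=7 take 6 → i++
[i=4,j=1] A[i]=9>B[j]=7 take 7 → j++

i=4, j=2, merged so far=[0, 2, 3, 5, 6, 7]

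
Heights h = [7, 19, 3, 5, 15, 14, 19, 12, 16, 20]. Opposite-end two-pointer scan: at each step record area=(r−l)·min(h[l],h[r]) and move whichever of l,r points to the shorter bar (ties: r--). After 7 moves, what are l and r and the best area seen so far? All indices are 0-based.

l=7, r=9, best area=152

[0,9] min(7,20)*9=63 best=63 * → l++
[1,9] min(19,20)*8=152 best=152 * → l++
[2,9] min(3,20)*7=21 best=152 → l++
[3,9] min(5,20)*6=30 best=152 → l++
[4,9] min(15,20)*5=75 best=152 → l++
[5,9] min(14,20)*4=56 best=152 → l++
[6,9] min(19,20)*3=57 best=152 → l++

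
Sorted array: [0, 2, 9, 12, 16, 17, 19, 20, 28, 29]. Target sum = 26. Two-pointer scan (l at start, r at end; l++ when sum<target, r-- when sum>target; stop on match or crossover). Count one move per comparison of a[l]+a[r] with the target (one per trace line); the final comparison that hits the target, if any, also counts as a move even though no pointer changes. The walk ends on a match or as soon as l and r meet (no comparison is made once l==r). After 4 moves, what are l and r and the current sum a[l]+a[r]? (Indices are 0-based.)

l=2, r=7, sum=29

l=0 r=9: 0+29=29 >26, r--
l=0 r=8: 0+28=28 >26, r--
l=0 r=7: 0+20=20 <26, l++
l=1 r=7: 2+20=22 <26, l++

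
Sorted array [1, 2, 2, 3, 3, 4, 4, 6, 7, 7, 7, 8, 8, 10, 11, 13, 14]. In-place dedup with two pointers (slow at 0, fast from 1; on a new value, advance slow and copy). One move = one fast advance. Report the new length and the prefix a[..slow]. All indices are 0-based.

length 11; prefix = [1, 2, 3, 4, 6, 7, 8, 10, 11, 13, 14]

(s=0,f=1) a[fast]=2≠a[slow]=1 write a[1]=2 → slow++,fast++
(s=1,f=2) a[fast]=2=a[slow] dup → fast++
(s=1,f=3) a[fast]=3≠a[slow]=2 write a[2]=3 → slow++,fast++
(s=2,f=4) a[fast]=3=a[slow] dup → fast++
(s=2,f=5) a[fast]=4≠a[slow]=3 write a[3]=4 → slow++,fast++
(s=3,f=6) a[fast]=4=a[slow] dup → fast++
(s=3,f=7) a[fast]=6≠a[slow]=4 write a[4]=6 → slow++,fast++
(s=4,f=8) a[fast]=7≠a[slow]=6 write a[5]=7 → slow++,fast++
(s=5,f=9) a[fast]=7=a[slow] dup → fast++
(s=5,f=10) a[fast]=7=a[slow] dup → fast++
(s=5,f=11) a[fast]=8≠a[slow]=7 write a[6]=8 → slow++,fast++
(s=6,f=12) a[fast]=8=a[slow] dup → fast++
(s=6,f=13) a[fast]=10≠a[slow]=8 write a[7]=10 → slow++,fast++
(s=7,f=14) a[fast]=11≠a[slow]=10 write a[8]=11 → slow++,fast++
(s=8,f=15) a[fast]=13≠a[slow]=11 write a[9]=13 → slow++,fast++
(s=9,f=16) a[fast]=14≠a[slow]=13 write a[10]=14 → slow++,fast++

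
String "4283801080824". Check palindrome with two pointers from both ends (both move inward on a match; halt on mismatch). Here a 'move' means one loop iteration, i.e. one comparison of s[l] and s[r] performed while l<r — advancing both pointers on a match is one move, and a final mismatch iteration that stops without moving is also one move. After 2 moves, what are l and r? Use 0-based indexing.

l=0 r=12: '4'=='4', l++,r--
l=1 r=11: '2'=='2', l++,r--

l=2, r=10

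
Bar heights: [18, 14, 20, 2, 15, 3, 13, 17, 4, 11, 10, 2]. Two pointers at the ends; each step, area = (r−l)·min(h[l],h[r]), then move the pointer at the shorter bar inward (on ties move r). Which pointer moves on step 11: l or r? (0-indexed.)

l=0 r=11: min(18,2)*11=22 best=22 *, r--
l=0 r=10: min(18,10)*10=100 best=100 *, r--
l=0 r=9: min(18,11)*9=99 best=100, r--
l=0 r=8: min(18,4)*8=32 best=100, r--
l=0 r=7: min(18,17)*7=119 best=119 *, r--
l=0 r=6: min(18,13)*6=78 best=119, r--
l=0 r=5: min(18,3)*5=15 best=119, r--
l=0 r=4: min(18,15)*4=60 best=119, r--
l=0 r=3: min(18,2)*3=6 best=119, r--
l=0 r=2: min(18,20)*2=36 best=119, l++
l=1 r=2: min(14,20)*1=14 best=119, l++

l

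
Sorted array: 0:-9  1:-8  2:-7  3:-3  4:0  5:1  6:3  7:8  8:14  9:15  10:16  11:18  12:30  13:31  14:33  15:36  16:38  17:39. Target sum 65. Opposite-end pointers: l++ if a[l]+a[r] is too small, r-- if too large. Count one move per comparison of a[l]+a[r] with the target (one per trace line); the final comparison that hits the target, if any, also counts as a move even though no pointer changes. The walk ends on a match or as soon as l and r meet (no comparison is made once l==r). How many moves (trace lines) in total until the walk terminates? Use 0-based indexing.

l=0 r=17: -9+39=30 <65, l++
l=1 r=17: -8+39=31 <65, l++
l=2 r=17: -7+39=32 <65, l++
l=3 r=17: -3+39=36 <65, l++
l=4 r=17: 0+39=39 <65, l++
l=5 r=17: 1+39=40 <65, l++
l=6 r=17: 3+39=42 <65, l++
l=7 r=17: 8+39=47 <65, l++
l=8 r=17: 14+39=53 <65, l++
l=9 r=17: 15+39=54 <65, l++
l=10 r=17: 16+39=55 <65, l++
l=11 r=17: 18+39=57 <65, l++
l=12 r=17: 30+39=69 >65, r--
l=12 r=16: 30+38=68 >65, r--
l=12 r=15: 30+36=66 >65, r--
l=12 r=14: 30+33=63 <65, l++
l=13 r=14: 31+33=64 <65, l++

17 moves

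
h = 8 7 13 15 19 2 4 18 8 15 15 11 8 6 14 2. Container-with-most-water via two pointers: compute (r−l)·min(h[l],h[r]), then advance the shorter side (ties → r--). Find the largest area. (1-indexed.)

max area = 156

[1,16] min(8,2)*15=30 best=30 * → r--
[1,15] min(8,14)*14=112 best=112 * → l++
[2,15] min(7,14)*13=91 best=112 → l++
[3,15] min(13,14)*12=156 best=156 * → l++
[4,15] min(15,14)*11=154 best=156 → r--
[4,14] min(15,6)*10=60 best=156 → r--
[4,13] min(15,8)*9=72 best=156 → r--
[4,12] min(15,11)*8=88 best=156 → r--
[4,11] min(15,15)*7=105 best=156 → r--
[4,10] min(15,15)*6=90 best=156 → r--
[4,9] min(15,8)*5=40 best=156 → r--
[4,8] min(15,18)*4=60 best=156 → l++
[5,8] min(19,18)*3=54 best=156 → r--
[5,7] min(19,4)*2=8 best=156 → r--
[5,6] min(19,2)*1=2 best=156 → r--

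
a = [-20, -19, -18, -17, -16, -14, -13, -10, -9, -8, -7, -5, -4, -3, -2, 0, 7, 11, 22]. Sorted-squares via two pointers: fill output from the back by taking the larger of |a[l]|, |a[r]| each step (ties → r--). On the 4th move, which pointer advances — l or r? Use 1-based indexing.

[1,19] |-20|<=|22| out[19]=484 → r--
[1,18] |-20|>|11| out[18]=400 → l++
[2,18] |-19|>|11| out[17]=361 → l++
[3,18] |-18|>|11| out[16]=324 → l++

l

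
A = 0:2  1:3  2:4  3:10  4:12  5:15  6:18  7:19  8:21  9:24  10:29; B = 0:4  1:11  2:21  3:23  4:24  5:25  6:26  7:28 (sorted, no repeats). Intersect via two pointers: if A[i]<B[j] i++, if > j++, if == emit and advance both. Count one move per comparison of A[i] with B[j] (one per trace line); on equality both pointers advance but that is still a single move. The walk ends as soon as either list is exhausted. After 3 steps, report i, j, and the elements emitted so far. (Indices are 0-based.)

i=3, j=1, emitted=[4]

[i=0,j=0] 2<4 → i++
[i=1,j=0] 3<4 → i++
[i=2,j=0] 4==4 emit → i++,j++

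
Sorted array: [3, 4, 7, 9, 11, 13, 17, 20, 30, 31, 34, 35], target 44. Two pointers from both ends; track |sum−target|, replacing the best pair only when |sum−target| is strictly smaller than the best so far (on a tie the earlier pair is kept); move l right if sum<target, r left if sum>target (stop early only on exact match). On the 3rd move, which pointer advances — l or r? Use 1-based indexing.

[1,12] 3+35=38 d=6 * → l++
[2,12] 4+35=39 d=5 * → l++
[3,12] 7+35=42 d=2 * → l++

l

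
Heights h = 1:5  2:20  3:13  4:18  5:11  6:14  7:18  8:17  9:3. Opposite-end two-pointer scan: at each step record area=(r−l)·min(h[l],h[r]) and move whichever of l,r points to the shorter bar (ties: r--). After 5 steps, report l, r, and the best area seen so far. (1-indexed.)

l=2, r=5, best area=102

[1,9] min(5,3)*8=24 best=24 * → r--
[1,8] min(5,17)*7=35 best=35 * → l++
[2,8] min(20,17)*6=102 best=102 * → r--
[2,7] min(20,18)*5=90 best=102 → r--
[2,6] min(20,14)*4=56 best=102 → r--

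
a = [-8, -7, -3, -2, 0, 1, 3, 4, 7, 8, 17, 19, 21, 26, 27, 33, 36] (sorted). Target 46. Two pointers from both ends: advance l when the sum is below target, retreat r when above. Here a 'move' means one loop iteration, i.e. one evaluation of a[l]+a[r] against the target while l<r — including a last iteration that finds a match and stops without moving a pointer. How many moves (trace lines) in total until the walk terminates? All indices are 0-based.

14 moves

l=0 r=16: -8+36=28 <46, l++
l=1 r=16: -7+36=29 <46, l++
l=2 r=16: -3+36=33 <46, l++
l=3 r=16: -2+36=34 <46, l++
l=4 r=16: 0+36=36 <46, l++
l=5 r=16: 1+36=37 <46, l++
l=6 r=16: 3+36=39 <46, l++
l=7 r=16: 4+36=40 <46, l++
l=8 r=16: 7+36=43 <46, l++
l=9 r=16: 8+36=44 <46, l++
l=10 r=16: 17+36=53 >46, r--
l=10 r=15: 17+33=50 >46, r--
l=10 r=14: 17+27=44 <46, l++
l=11 r=14: 19+27=46, found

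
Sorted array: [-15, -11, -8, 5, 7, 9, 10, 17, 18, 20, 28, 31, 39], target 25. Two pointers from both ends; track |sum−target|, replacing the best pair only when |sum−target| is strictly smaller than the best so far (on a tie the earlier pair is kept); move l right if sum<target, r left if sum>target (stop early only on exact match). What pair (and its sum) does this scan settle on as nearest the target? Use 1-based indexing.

[1,13] -15+39=24 d=1 * → l++
[2,13] -11+39=28 d=3 → r--
[2,12] -11+31=20 d=5 → l++
[3,12] -8+31=23 d=2 → l++
[4,12] 5+31=36 d=11 → r--
[4,11] 5+28=33 d=8 → r--
[4,10] 5+20=25 d=0 * → stop

pair (5, 20) with sum 25 (|Δ|=0)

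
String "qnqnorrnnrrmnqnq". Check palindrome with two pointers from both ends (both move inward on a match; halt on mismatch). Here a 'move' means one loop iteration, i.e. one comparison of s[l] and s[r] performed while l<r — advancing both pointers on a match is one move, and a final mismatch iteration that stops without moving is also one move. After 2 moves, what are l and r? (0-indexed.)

l=0 r=15: 'q'=='q', l++,r--
l=1 r=14: 'n'=='n', l++,r--

l=2, r=13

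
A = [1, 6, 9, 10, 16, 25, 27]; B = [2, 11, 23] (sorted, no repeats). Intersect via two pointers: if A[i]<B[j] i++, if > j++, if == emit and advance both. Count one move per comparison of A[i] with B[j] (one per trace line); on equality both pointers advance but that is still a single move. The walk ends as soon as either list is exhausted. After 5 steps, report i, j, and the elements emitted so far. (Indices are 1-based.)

i=1 j=1: 1<2, i++
i=2 j=1: 6>2, j++
i=2 j=2: 6<11, i++
i=3 j=2: 9<11, i++
i=4 j=2: 10<11, i++

i=5, j=2, emitted=[]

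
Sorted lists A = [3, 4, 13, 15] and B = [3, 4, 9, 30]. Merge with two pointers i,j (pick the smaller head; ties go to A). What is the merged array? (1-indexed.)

i=1 j=1: A[i]=3<=B[j]=3 take 3, i++
i=2 j=1: A[i]=4>B[j]=3 take 3, j++
i=2 j=2: A[i]=4<=B[j]=4 take 4, i++
i=3 j=2: A[i]=13>B[j]=4 take 4, j++
i=3 j=3: A[i]=13>B[j]=9 take 9, j++
i=3 j=4: A[i]=13<=B[j]=30 take 13, i++
i=4 j=4: A[i]=15<=B[j]=30 take 15, i++
i=5 j=4: A done, take B[j]=30, j++

[3, 3, 4, 4, 9, 13, 15, 30]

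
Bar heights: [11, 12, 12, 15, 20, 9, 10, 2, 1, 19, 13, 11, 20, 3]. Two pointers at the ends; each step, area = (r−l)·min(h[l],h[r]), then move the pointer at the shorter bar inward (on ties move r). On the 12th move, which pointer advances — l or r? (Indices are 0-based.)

l=0 r=13: min(11,3)*13=39 best=39 *, r--
l=0 r=12: min(11,20)*12=132 best=132 *, l++
l=1 r=12: min(12,20)*11=132 best=132, l++
l=2 r=12: min(12,20)*10=120 best=132, l++
l=3 r=12: min(15,20)*9=135 best=135 *, l++
l=4 r=12: min(20,20)*8=160 best=160 *, r--
l=4 r=11: min(20,11)*7=77 best=160, r--
l=4 r=10: min(20,13)*6=78 best=160, r--
l=4 r=9: min(20,19)*5=95 best=160, r--
l=4 r=8: min(20,1)*4=4 best=160, r--
l=4 r=7: min(20,2)*3=6 best=160, r--
l=4 r=6: min(20,10)*2=20 best=160, r--

r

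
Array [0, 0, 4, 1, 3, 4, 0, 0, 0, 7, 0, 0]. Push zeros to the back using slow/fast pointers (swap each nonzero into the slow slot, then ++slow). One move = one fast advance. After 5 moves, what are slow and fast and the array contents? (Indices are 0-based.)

(s=0,f=0) a[fast]=0 → fast++
(s=0,f=1) a[fast]=0 → fast++
(s=0,f=2) a[fast]=4≠0 swap→a[0]=4 → slow++,fast++
(s=1,f=3) a[fast]=1≠0 swap→a[1]=1 → slow++,fast++
(s=2,f=4) a[fast]=3≠0 swap→a[2]=3 → slow++,fast++

slow=3, fast=5, a=[4, 1, 3, 0, 0, 4, 0, 0, 0, 7, 0, 0]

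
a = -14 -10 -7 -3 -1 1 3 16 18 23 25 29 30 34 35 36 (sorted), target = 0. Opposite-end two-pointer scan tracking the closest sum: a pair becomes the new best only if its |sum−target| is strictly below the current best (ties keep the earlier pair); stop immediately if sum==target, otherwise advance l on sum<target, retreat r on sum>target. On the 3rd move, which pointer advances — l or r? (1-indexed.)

r

l=1 r=16: -14+36=22 d=22 *, r--
l=1 r=15: -14+35=21 d=21 *, r--
l=1 r=14: -14+34=20 d=20 *, r--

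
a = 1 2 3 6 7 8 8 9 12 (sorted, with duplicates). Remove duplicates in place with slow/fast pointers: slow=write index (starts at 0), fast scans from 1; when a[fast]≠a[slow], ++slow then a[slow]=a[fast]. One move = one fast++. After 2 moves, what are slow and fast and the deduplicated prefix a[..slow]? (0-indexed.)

slow=0 fast=1: a[fast]=2≠a[slow]=1 write a[1]=2, slow++,fast++
slow=1 fast=2: a[fast]=3≠a[slow]=2 write a[2]=3, slow++,fast++

slow=2, fast=3, prefix=[1, 2, 3]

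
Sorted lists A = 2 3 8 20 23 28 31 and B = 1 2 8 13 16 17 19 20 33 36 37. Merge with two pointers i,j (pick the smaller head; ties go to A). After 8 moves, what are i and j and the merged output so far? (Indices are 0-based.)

i=3, j=5, merged so far=[1, 2, 2, 3, 8, 8, 13, 16]

[i=0,j=0] A[i]=2>B[j]=1 take 1 → j++
[i=0,j=1] A[i]=2<=B[j]=2 take 2 → i++
[i=1,j=1] A[i]=3>B[j]=2 take 2 → j++
[i=1,j=2] A[i]=3<=B[j]=8 take 3 → i++
[i=2,j=2] A[i]=8<=B[j]=8 take 8 → i++
[i=3,j=2] A[i]=20>B[j]=8 take 8 → j++
[i=3,j=3] A[i]=20>B[j]=13 take 13 → j++
[i=3,j=4] A[i]=20>B[j]=16 take 16 → j++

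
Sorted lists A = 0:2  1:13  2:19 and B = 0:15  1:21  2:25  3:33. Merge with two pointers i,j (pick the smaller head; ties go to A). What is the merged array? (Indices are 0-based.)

[i=0,j=0] A[i]=2<=B[j]=15 take 2 → i++
[i=1,j=0] A[i]=13<=B[j]=15 take 13 → i++
[i=2,j=0] A[i]=19>B[j]=15 take 15 → j++
[i=2,j=1] A[i]=19<=B[j]=21 take 19 → i++
[i=3,j=1] A done, take B[j]=21 → j++
[i=3,j=2] A done, take B[j]=25 → j++
[i=3,j=3] A done, take B[j]=33 → j++

[2, 13, 15, 19, 21, 25, 33]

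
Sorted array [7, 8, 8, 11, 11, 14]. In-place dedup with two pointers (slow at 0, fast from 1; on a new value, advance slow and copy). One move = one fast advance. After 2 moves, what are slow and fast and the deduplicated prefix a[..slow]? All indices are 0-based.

slow=0 fast=1: a[fast]=8≠a[slow]=7 write a[1]=8, slow++,fast++
slow=1 fast=2: a[fast]=8=a[slow] dup, fast++

slow=1, fast=3, prefix=[7, 8]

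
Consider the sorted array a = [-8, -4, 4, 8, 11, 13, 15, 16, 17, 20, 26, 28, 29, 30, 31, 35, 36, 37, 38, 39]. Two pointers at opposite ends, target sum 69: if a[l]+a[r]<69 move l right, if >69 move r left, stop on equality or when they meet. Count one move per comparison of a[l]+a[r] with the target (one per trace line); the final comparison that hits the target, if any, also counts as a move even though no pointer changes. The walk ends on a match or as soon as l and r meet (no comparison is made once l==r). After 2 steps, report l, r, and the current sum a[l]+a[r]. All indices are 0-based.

[0,19] -8+39=31 <69 → l++
[1,19] -4+39=35 <69 → l++

l=2, r=19, sum=43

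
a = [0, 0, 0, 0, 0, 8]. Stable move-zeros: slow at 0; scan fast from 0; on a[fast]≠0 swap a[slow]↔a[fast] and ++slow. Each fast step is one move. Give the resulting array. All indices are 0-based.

[8, 0, 0, 0, 0, 0]

slow=0 fast=0: a[fast]=0, fast++
slow=0 fast=1: a[fast]=0, fast++
slow=0 fast=2: a[fast]=0, fast++
slow=0 fast=3: a[fast]=0, fast++
slow=0 fast=4: a[fast]=0, fast++
slow=0 fast=5: a[fast]=8≠0 swap→a[0]=8, slow++,fast++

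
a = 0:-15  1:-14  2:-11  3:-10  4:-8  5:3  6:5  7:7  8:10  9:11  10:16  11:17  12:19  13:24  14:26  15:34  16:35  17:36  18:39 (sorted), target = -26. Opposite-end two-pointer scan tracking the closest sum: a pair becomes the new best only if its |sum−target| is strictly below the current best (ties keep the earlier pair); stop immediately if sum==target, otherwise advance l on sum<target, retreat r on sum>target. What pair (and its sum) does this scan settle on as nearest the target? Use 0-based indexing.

[0,18] -15+39=24 d=50 * → r--
[0,17] -15+36=21 d=47 * → r--
[0,16] -15+35=20 d=46 * → r--
[0,15] -15+34=19 d=45 * → r--
[0,14] -15+26=11 d=37 * → r--
[0,13] -15+24=9 d=35 * → r--
[0,12] -15+19=4 d=30 * → r--
[0,11] -15+17=2 d=28 * → r--
[0,10] -15+16=1 d=27 * → r--
[0,9] -15+11=-4 d=22 * → r--
[0,8] -15+10=-5 d=21 * → r--
[0,7] -15+7=-8 d=18 * → r--
[0,6] -15+5=-10 d=16 * → r--
[0,5] -15+3=-12 d=14 * → r--
[0,4] -15+-8=-23 d=3 * → r--
[0,3] -15+-10=-25 d=1 * → r--
[0,2] -15+-11=-26 d=0 * → stop

pair (-15, -11) with sum -26 (|Δ|=0)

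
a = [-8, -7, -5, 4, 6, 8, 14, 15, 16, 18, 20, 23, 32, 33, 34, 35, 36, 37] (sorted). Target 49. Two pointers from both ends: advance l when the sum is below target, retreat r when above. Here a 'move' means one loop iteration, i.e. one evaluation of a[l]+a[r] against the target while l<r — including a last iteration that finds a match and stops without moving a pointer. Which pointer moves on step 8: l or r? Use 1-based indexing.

r

l=1 r=18: -8+37=29 <49, l++
l=2 r=18: -7+37=30 <49, l++
l=3 r=18: -5+37=32 <49, l++
l=4 r=18: 4+37=41 <49, l++
l=5 r=18: 6+37=43 <49, l++
l=6 r=18: 8+37=45 <49, l++
l=7 r=18: 14+37=51 >49, r--
l=7 r=17: 14+36=50 >49, r--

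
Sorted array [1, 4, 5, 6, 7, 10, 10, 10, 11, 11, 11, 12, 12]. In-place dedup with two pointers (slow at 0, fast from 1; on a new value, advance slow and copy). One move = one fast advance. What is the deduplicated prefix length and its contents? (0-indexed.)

(s=0,f=1) a[fast]=4≠a[slow]=1 write a[1]=4 → slow++,fast++
(s=1,f=2) a[fast]=5≠a[slow]=4 write a[2]=5 → slow++,fast++
(s=2,f=3) a[fast]=6≠a[slow]=5 write a[3]=6 → slow++,fast++
(s=3,f=4) a[fast]=7≠a[slow]=6 write a[4]=7 → slow++,fast++
(s=4,f=5) a[fast]=10≠a[slow]=7 write a[5]=10 → slow++,fast++
(s=5,f=6) a[fast]=10=a[slow] dup → fast++
(s=5,f=7) a[fast]=10=a[slow] dup → fast++
(s=5,f=8) a[fast]=11≠a[slow]=10 write a[6]=11 → slow++,fast++
(s=6,f=9) a[fast]=11=a[slow] dup → fast++
(s=6,f=10) a[fast]=11=a[slow] dup → fast++
(s=6,f=11) a[fast]=12≠a[slow]=11 write a[7]=12 → slow++,fast++
(s=7,f=12) a[fast]=12=a[slow] dup → fast++

length 8; prefix = [1, 4, 5, 6, 7, 10, 11, 12]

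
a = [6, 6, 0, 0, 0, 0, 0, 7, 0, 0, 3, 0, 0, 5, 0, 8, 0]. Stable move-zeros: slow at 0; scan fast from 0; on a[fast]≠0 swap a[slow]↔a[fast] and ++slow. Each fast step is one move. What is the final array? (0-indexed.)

(s=0,f=0) a[fast]=6≠0 swap→a[0]=6 → slow++,fast++
(s=1,f=1) a[fast]=6≠0 swap→a[1]=6 → slow++,fast++
(s=2,f=2) a[fast]=0 → fast++
(s=2,f=3) a[fast]=0 → fast++
(s=2,f=4) a[fast]=0 → fast++
(s=2,f=5) a[fast]=0 → fast++
(s=2,f=6) a[fast]=0 → fast++
(s=2,f=7) a[fast]=7≠0 swap→a[2]=7 → slow++,fast++
(s=3,f=8) a[fast]=0 → fast++
(s=3,f=9) a[fast]=0 → fast++
(s=3,f=10) a[fast]=3≠0 swap→a[3]=3 → slow++,fast++
(s=4,f=11) a[fast]=0 → fast++
(s=4,f=12) a[fast]=0 → fast++
(s=4,f=13) a[fast]=5≠0 swap→a[4]=5 → slow++,fast++
(s=5,f=14) a[fast]=0 → fast++
(s=5,f=15) a[fast]=8≠0 swap→a[5]=8 → slow++,fast++
(s=6,f=16) a[fast]=0 → fast++

[6, 6, 7, 3, 5, 8, 0, 0, 0, 0, 0, 0, 0, 0, 0, 0, 0]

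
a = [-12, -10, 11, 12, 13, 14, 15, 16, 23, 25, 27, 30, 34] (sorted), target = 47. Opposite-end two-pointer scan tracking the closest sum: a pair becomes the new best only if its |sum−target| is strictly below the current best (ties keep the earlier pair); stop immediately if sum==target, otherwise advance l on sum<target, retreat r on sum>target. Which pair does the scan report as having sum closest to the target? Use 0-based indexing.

pair (13, 34) with sum 47 (|Δ|=0)

l=0 r=12: -12+34=22 d=25 *, l++
l=1 r=12: -10+34=24 d=23 *, l++
l=2 r=12: 11+34=45 d=2 *, l++
l=3 r=12: 12+34=46 d=1 *, l++
l=4 r=12: 13+34=47 d=0 *, stop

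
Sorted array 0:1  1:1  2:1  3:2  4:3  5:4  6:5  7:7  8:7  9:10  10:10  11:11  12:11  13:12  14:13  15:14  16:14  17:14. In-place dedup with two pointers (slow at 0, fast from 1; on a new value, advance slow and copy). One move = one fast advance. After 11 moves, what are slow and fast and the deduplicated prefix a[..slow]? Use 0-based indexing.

slow=7, fast=12, prefix=[1, 2, 3, 4, 5, 7, 10, 11]

(s=0,f=1) a[fast]=1=a[slow] dup → fast++
(s=0,f=2) a[fast]=1=a[slow] dup → fast++
(s=0,f=3) a[fast]=2≠a[slow]=1 write a[1]=2 → slow++,fast++
(s=1,f=4) a[fast]=3≠a[slow]=2 write a[2]=3 → slow++,fast++
(s=2,f=5) a[fast]=4≠a[slow]=3 write a[3]=4 → slow++,fast++
(s=3,f=6) a[fast]=5≠a[slow]=4 write a[4]=5 → slow++,fast++
(s=4,f=7) a[fast]=7≠a[slow]=5 write a[5]=7 → slow++,fast++
(s=5,f=8) a[fast]=7=a[slow] dup → fast++
(s=5,f=9) a[fast]=10≠a[slow]=7 write a[6]=10 → slow++,fast++
(s=6,f=10) a[fast]=10=a[slow] dup → fast++
(s=6,f=11) a[fast]=11≠a[slow]=10 write a[7]=11 → slow++,fast++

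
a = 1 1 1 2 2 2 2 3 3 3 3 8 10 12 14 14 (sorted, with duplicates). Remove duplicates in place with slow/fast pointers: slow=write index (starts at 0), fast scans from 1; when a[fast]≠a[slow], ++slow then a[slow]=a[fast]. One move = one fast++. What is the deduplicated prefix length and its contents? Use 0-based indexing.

length 7; prefix = [1, 2, 3, 8, 10, 12, 14]

(s=0,f=1) a[fast]=1=a[slow] dup → fast++
(s=0,f=2) a[fast]=1=a[slow] dup → fast++
(s=0,f=3) a[fast]=2≠a[slow]=1 write a[1]=2 → slow++,fast++
(s=1,f=4) a[fast]=2=a[slow] dup → fast++
(s=1,f=5) a[fast]=2=a[slow] dup → fast++
(s=1,f=6) a[fast]=2=a[slow] dup → fast++
(s=1,f=7) a[fast]=3≠a[slow]=2 write a[2]=3 → slow++,fast++
(s=2,f=8) a[fast]=3=a[slow] dup → fast++
(s=2,f=9) a[fast]=3=a[slow] dup → fast++
(s=2,f=10) a[fast]=3=a[slow] dup → fast++
(s=2,f=11) a[fast]=8≠a[slow]=3 write a[3]=8 → slow++,fast++
(s=3,f=12) a[fast]=10≠a[slow]=8 write a[4]=10 → slow++,fast++
(s=4,f=13) a[fast]=12≠a[slow]=10 write a[5]=12 → slow++,fast++
(s=5,f=14) a[fast]=14≠a[slow]=12 write a[6]=14 → slow++,fast++
(s=6,f=15) a[fast]=14=a[slow] dup → fast++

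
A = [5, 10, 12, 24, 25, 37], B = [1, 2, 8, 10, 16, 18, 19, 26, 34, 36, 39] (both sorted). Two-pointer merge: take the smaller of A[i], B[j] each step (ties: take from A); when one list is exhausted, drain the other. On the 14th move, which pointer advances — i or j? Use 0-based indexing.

j

i=0 j=0: A[i]=5>B[j]=1 take 1, j++
i=0 j=1: A[i]=5>B[j]=2 take 2, j++
i=0 j=2: A[i]=5<=B[j]=8 take 5, i++
i=1 j=2: A[i]=10>B[j]=8 take 8, j++
i=1 j=3: A[i]=10<=B[j]=10 take 10, i++
i=2 j=3: A[i]=12>B[j]=10 take 10, j++
i=2 j=4: A[i]=12<=B[j]=16 take 12, i++
i=3 j=4: A[i]=24>B[j]=16 take 16, j++
i=3 j=5: A[i]=24>B[j]=18 take 18, j++
i=3 j=6: A[i]=24>B[j]=19 take 19, j++
i=3 j=7: A[i]=24<=B[j]=26 take 24, i++
i=4 j=7: A[i]=25<=B[j]=26 take 25, i++
i=5 j=7: A[i]=37>B[j]=26 take 26, j++
i=5 j=8: A[i]=37>B[j]=34 take 34, j++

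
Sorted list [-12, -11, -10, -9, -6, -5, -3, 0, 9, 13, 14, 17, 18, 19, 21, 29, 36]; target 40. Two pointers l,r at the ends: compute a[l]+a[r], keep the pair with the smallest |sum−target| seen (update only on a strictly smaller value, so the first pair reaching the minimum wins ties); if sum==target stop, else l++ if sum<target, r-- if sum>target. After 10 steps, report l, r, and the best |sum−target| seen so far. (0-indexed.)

[0,16] -12+36=24 d=16 * → l++
[1,16] -11+36=25 d=15 * → l++
[2,16] -10+36=26 d=14 * → l++
[3,16] -9+36=27 d=13 * → l++
[4,16] -6+36=30 d=10 * → l++
[5,16] -5+36=31 d=9 * → l++
[6,16] -3+36=33 d=7 * → l++
[7,16] 0+36=36 d=4 * → l++
[8,16] 9+36=45 d=5 → r--
[8,15] 9+29=38 d=2 * → l++

l=9, r=15, best |Δ|=2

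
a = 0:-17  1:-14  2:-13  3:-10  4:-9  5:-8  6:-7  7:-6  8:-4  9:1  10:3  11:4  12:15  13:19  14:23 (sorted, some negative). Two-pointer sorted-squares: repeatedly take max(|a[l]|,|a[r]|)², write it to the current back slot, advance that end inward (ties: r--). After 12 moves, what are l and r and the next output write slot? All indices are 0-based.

l=8, r=10, next write slot=2

[0,14] |-17|<=|23| out[14]=529 → r--
[0,13] |-17|<=|19| out[13]=361 → r--
[0,12] |-17|>|15| out[12]=289 → l++
[1,12] |-14|<=|15| out[11]=225 → r--
[1,11] |-14|>|4| out[10]=196 → l++
[2,11] |-13|>|4| out[9]=169 → l++
[3,11] |-10|>|4| out[8]=100 → l++
[4,11] |-9|>|4| out[7]=81 → l++
[5,11] |-8|>|4| out[6]=64 → l++
[6,11] |-7|>|4| out[5]=49 → l++
[7,11] |-6|>|4| out[4]=36 → l++
[8,11] |-4|<=|4| out[3]=16 → r--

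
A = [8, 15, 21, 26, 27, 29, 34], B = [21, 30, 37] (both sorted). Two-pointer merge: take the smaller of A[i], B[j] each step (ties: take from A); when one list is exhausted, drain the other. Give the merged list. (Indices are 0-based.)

[8, 15, 21, 21, 26, 27, 29, 30, 34, 37]

i=0 j=0: A[i]=8<=B[j]=21 take 8, i++
i=1 j=0: A[i]=15<=B[j]=21 take 15, i++
i=2 j=0: A[i]=21<=B[j]=21 take 21, i++
i=3 j=0: A[i]=26>B[j]=21 take 21, j++
i=3 j=1: A[i]=26<=B[j]=30 take 26, i++
i=4 j=1: A[i]=27<=B[j]=30 take 27, i++
i=5 j=1: A[i]=29<=B[j]=30 take 29, i++
i=6 j=1: A[i]=34>B[j]=30 take 30, j++
i=6 j=2: A[i]=34<=B[j]=37 take 34, i++
i=7 j=2: A done, take B[j]=37, j++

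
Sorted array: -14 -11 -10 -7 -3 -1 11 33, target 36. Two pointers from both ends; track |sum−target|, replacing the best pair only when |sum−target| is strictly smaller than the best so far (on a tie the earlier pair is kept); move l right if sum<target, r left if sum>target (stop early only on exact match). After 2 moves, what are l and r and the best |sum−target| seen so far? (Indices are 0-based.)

[0,7] -14+33=19 d=17 * → l++
[1,7] -11+33=22 d=14 * → l++

l=2, r=7, best |Δ|=14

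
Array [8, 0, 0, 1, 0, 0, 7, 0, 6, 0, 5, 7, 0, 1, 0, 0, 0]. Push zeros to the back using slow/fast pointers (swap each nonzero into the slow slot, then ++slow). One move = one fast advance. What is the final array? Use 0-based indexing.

slow=0 fast=0: a[fast]=8≠0 swap→a[0]=8, slow++,fast++
slow=1 fast=1: a[fast]=0, fast++
slow=1 fast=2: a[fast]=0, fast++
slow=1 fast=3: a[fast]=1≠0 swap→a[1]=1, slow++,fast++
slow=2 fast=4: a[fast]=0, fast++
slow=2 fast=5: a[fast]=0, fast++
slow=2 fast=6: a[fast]=7≠0 swap→a[2]=7, slow++,fast++
slow=3 fast=7: a[fast]=0, fast++
slow=3 fast=8: a[fast]=6≠0 swap→a[3]=6, slow++,fast++
slow=4 fast=9: a[fast]=0, fast++
slow=4 fast=10: a[fast]=5≠0 swap→a[4]=5, slow++,fast++
slow=5 fast=11: a[fast]=7≠0 swap→a[5]=7, slow++,fast++
slow=6 fast=12: a[fast]=0, fast++
slow=6 fast=13: a[fast]=1≠0 swap→a[6]=1, slow++,fast++
slow=7 fast=14: a[fast]=0, fast++
slow=7 fast=15: a[fast]=0, fast++
slow=7 fast=16: a[fast]=0, fast++

[8, 1, 7, 6, 5, 7, 1, 0, 0, 0, 0, 0, 0, 0, 0, 0, 0]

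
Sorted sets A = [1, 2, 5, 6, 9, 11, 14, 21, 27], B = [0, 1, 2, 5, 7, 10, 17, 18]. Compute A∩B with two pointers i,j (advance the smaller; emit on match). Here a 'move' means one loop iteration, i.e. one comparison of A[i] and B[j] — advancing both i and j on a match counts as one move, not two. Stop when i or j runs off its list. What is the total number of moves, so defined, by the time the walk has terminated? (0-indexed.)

[i=0,j=0] 1>0 → j++
[i=0,j=1] 1==1 emit → i++,j++
[i=1,j=2] 2==2 emit → i++,j++
[i=2,j=3] 5==5 emit → i++,j++
[i=3,j=4] 6<7 → i++
[i=4,j=4] 9>7 → j++
[i=4,j=5] 9<10 → i++
[i=5,j=5] 11>10 → j++
[i=5,j=6] 11<17 → i++
[i=6,j=6] 14<17 → i++
[i=7,j=6] 21>17 → j++
[i=7,j=7] 21>18 → j++

12 moves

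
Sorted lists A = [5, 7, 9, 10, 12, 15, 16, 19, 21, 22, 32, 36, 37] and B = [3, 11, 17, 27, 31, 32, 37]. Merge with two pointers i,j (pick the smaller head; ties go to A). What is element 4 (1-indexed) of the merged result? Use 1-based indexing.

merged[4] = 9

i=1 j=1: A[i]=5>B[j]=3 take 3, j++
i=1 j=2: A[i]=5<=B[j]=11 take 5, i++
i=2 j=2: A[i]=7<=B[j]=11 take 7, i++
i=3 j=2: A[i]=9<=B[j]=11 take 9, i++
i=4 j=2: A[i]=10<=B[j]=11 take 10, i++
i=5 j=2: A[i]=12>B[j]=11 take 11, j++
i=5 j=3: A[i]=12<=B[j]=17 take 12, i++
i=6 j=3: A[i]=15<=B[j]=17 take 15, i++
i=7 j=3: A[i]=16<=B[j]=17 take 16, i++
i=8 j=3: A[i]=19>B[j]=17 take 17, j++
i=8 j=4: A[i]=19<=B[j]=27 take 19, i++
i=9 j=4: A[i]=21<=B[j]=27 take 21, i++
i=10 j=4: A[i]=22<=B[j]=27 take 22, i++
i=11 j=4: A[i]=32>B[j]=27 take 27, j++
i=11 j=5: A[i]=32>B[j]=31 take 31, j++
i=11 j=6: A[i]=32<=B[j]=32 take 32, i++
i=12 j=6: A[i]=36>B[j]=32 take 32, j++
i=12 j=7: A[i]=36<=B[j]=37 take 36, i++
i=13 j=7: A[i]=37<=B[j]=37 take 37, i++
i=14 j=7: A done, take B[j]=37, j++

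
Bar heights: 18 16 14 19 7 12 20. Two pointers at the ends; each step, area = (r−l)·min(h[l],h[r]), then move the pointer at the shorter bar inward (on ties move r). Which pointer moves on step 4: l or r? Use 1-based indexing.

l

[1,7] min(18,20)*6=108 best=108 * → l++
[2,7] min(16,20)*5=80 best=108 → l++
[3,7] min(14,20)*4=56 best=108 → l++
[4,7] min(19,20)*3=57 best=108 → l++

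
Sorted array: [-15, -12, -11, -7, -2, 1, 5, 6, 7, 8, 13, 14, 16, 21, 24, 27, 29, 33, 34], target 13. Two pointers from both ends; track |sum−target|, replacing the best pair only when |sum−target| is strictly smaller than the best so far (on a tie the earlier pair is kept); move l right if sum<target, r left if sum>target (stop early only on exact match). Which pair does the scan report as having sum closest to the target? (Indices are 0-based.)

l=0 r=18: -15+34=19 d=6 *, r--
l=0 r=17: -15+33=18 d=5 *, r--
l=0 r=16: -15+29=14 d=1 *, r--
l=0 r=15: -15+27=12 d=1, l++
l=1 r=15: -12+27=15 d=2, r--
l=1 r=14: -12+24=12 d=1, l++
l=2 r=14: -11+24=13 d=0 *, stop

pair (-11, 24) with sum 13 (|Δ|=0)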